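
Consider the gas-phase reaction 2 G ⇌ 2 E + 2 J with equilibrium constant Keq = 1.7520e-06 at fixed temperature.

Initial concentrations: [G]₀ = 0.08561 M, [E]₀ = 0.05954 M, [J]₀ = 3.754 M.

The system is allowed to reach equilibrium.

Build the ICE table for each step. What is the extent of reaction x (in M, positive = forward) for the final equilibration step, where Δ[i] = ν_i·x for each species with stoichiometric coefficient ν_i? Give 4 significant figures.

Q₀ = 6.816 vs Keq = 1.7520e-06 ⇒ Q>K, reverse
Step 1:
                    G           E           J
  init        0.08561     0.05954       3.754
  Δ           0.05949    -0.05949    -0.05949
  eq           0.1451  5.1984e-05       3.695
  solve Keq expr → x = -0.02974; check Q = 1.7520e-06

x = -0.02974 M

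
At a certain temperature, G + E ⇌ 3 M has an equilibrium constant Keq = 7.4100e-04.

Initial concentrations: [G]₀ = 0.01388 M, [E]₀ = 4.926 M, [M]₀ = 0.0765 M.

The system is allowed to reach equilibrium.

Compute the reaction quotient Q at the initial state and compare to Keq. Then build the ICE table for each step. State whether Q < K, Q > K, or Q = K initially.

Q₀ = 0.006548; Q > K (proceeds reverse)

Q₀ = 0.006548 vs Keq = 7.4100e-04 ⇒ Q>K, reverse
Step 1:
                    G           E           M
  I           0.01388       4.926      0.0765
  C           0.01059     0.01059    -0.03177
  E           0.02447       4.937     0.04473
  solve Keq expr → x = -0.01059; check Q = 7.4100e-04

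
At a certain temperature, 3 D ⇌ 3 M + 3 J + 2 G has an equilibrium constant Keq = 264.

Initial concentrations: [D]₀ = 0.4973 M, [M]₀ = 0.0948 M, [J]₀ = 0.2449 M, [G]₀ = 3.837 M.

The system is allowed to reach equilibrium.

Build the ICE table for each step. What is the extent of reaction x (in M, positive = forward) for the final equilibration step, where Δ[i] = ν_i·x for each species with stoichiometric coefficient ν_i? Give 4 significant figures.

x = 0.1264 M

Q₀ = 0.001498 vs Keq = 264 ⇒ Q<K, forward
Step 1:
                    D           M           J           G
  I            0.4973      0.0948      0.2449       3.837
  C           -0.3793      0.3793      0.3793      0.2529
  E             0.118      0.4741      0.6242        4.09
  solve Keq expr → x = 0.1264; check Q = 264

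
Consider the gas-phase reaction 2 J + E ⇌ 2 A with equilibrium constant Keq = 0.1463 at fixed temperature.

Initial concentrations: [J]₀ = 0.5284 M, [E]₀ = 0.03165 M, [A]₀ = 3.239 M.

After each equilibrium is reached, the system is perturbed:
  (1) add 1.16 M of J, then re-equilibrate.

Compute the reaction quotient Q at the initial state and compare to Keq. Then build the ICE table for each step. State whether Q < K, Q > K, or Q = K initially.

Q₀ = 1187; Q > K (proceeds reverse)

Q₀ = 1187 vs Keq = 0.1463 ⇒ Q>K, reverse
Step 1:
                    J           E           A
  init         0.5284     0.03165       3.239
  Δ             2.157       1.078      -2.157
  eq            2.685        1.11       1.082
  solve Keq expr → x = -1.078; check Q = 0.1463
Then add 1.16 M of J.
Step 2:
                    J           E           A
  init          3.845        1.11       1.082
  Δ            -0.269     -0.1345       0.269
  eq            3.576      0.9756       1.351
  solve Keq expr → x = 0.1345; check Q = 0.1463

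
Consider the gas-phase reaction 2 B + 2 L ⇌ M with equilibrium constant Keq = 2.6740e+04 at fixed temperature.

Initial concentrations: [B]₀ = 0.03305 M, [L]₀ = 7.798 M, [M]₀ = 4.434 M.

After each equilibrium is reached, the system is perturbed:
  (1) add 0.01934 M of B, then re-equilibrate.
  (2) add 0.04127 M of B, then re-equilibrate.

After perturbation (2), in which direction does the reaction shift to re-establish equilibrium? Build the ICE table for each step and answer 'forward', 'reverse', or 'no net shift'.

Direction: forward

Q₀ = 66.76 vs Keq = 2.6740e+04 ⇒ Q<K, forward
Step 1:
                    B           L           M
  I           0.03305       7.798       4.434
  C          -0.03139    -0.03139     0.01569
  E          0.001661       7.767        4.45
  solve Keq expr → x = 0.01569; check Q = 2.6740e+04
Then add 0.01934 M of B.
Step 2:
                    B           L           M
  I             0.021       7.767        4.45
  C          -0.01933    -0.01933    0.009667
  E          0.001667       7.747       4.459
  solve Keq expr → x = 0.009667; check Q = 2.6740e+04
Then add 0.04127 M of B.
Step 3:
                    B           L           M
  I           0.04294       7.747       4.459
  C          -0.04126    -0.04126     0.02063
  E           0.00168       7.706        4.48
  solve Keq expr → x = 0.02063; check Q = 2.6740e+04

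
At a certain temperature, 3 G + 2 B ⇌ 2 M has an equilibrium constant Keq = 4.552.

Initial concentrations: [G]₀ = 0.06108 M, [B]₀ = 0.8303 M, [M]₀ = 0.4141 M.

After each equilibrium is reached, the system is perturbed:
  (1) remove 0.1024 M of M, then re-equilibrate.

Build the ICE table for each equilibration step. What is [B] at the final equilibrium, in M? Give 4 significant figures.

Q₀ = 1092 vs Keq = 4.552 ⇒ Q>K, reverse
Step 1:
                  G         B         M
  Initial   0.06108    0.8303    0.4141
  Change     0.2027    0.1351   -0.1351
  Equil      0.2637    0.9654     0.279
  solve Keq expr → x = -0.06755; check Q = 4.552
Then remove 0.1024 M of M.
Step 2:
                  G         B         M
  Initial    0.2637    0.9654    0.1766
  Change   -0.04391  -0.02927   0.02927
  Equil      0.2198    0.9361    0.2059
  solve Keq expr → x = 0.01464; check Q = 4.552

[B]_eq = 0.9361 M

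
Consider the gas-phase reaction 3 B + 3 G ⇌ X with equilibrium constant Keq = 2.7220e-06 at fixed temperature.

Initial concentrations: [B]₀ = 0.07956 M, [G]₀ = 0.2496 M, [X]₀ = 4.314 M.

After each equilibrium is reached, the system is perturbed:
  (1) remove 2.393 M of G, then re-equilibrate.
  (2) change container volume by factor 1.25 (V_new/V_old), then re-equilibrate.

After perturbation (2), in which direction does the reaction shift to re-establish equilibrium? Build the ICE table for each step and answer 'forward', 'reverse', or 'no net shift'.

Q₀ = 5.5089e+05 vs Keq = 2.7220e-06 ⇒ Q>K, reverse
Step 1:
                   B          G          X
  I          0.07956     0.2496      4.314
  C            8.775      8.775     -2.925
  E            8.855      9.025      1.389
  solve Keq expr → x = -2.925; check Q = 2.7220e-06
Then remove 2.393 M of G.
Step 2:
                   B          G          X
  I            8.855      6.632      1.389
  C           0.9087     0.9087    -0.3029
  E            9.763       7.54      1.086
  solve Keq expr → x = -0.3029; check Q = 2.7220e-06
Then change container volume by factor 1.25 (V_new/V_old).
Step 3:
                   B          G          X
  I            7.811      6.032     0.8689
  C           0.8616     0.8616    -0.2872
  E            8.672      6.894     0.5817
  solve Keq expr → x = -0.2872; check Q = 2.7220e-06

Direction: reverse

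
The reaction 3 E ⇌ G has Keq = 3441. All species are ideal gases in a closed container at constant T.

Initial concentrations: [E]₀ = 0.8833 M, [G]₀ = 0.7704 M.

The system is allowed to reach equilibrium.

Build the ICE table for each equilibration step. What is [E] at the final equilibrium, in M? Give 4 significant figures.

[E]_eq = 0.06716 M

Q₀ = 1.118 vs Keq = 3441 ⇒ Q<K, forward
Step 1:
                   E          G
  I           0.8833     0.7704
  C          -0.8161      0.272
  E          0.06716      1.042
  solve Keq expr → x = 0.272; check Q = 3441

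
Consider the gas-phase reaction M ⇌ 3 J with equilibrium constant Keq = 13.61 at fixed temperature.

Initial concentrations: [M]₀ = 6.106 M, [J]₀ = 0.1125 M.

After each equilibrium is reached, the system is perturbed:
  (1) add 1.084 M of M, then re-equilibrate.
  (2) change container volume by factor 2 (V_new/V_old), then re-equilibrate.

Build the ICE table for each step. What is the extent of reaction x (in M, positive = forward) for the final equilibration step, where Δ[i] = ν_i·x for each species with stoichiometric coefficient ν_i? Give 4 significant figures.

x = 0.3695 M

Q₀ = 2.3319e-04 vs Keq = 13.61 ⇒ Q<K, forward
Step 1:
                    M           J
  I             6.106      0.1125
  C            -1.305       3.915
  E             4.801       4.028
  solve Keq expr → x = 1.305; check Q = 13.61
Then add 1.084 M of M.
Step 2:
                    M           J
  I             5.885       4.028
  C          -0.08714      0.2614
  E             5.798       4.289
  solve Keq expr → x = 0.08714; check Q = 13.61
Then change container volume by factor 2 (V_new/V_old).
Step 3:
                    M           J
  I             2.899       2.145
  C           -0.3695       1.108
  E             2.529       3.253
  solve Keq expr → x = 0.3695; check Q = 13.61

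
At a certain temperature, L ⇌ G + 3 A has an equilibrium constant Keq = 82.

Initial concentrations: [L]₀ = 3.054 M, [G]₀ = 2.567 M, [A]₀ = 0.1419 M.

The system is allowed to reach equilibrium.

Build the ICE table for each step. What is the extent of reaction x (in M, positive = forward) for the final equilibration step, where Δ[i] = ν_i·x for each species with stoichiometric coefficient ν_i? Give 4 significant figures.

x = 1.12 M

Q₀ = 0.002402 vs Keq = 82 ⇒ Q<K, forward
Step 1:
                    L           G           A
  Initial       3.054       2.567      0.1419
  Change        -1.12        1.12       3.361
  Equil         1.934       3.687       3.503
  solve Keq expr → x = 1.12; check Q = 82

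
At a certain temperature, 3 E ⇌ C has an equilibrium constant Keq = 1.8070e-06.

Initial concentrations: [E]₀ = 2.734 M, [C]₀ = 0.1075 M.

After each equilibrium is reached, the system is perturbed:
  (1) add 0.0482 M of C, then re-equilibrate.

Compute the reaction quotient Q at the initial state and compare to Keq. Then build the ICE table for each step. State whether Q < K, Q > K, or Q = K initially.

Q₀ = 0.00526 vs Keq = 1.8070e-06 ⇒ Q>K, reverse
Step 1:
                  E         C
  init        2.734    0.1075
  Δ          0.3223   -0.1074
  eq          3.056 5.1590e-05
  solve Keq expr → x = -0.1074; check Q = 1.8070e-06
Then add 0.0482 M of C.
Step 2:
                  E         C
  init        3.056   0.04825
  Δ          0.1446  -0.04819
  eq          3.201 5.9263e-05
  solve Keq expr → x = -0.04819; check Q = 1.8070e-06

Q₀ = 0.00526; Q > K (proceeds reverse)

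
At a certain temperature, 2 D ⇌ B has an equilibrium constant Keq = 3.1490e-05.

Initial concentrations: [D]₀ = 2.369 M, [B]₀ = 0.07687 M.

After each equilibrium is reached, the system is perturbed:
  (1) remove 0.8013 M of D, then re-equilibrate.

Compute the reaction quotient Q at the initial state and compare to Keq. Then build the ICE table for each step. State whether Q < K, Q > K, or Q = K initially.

Q₀ = 0.0137 vs Keq = 3.1490e-05 ⇒ Q>K, reverse
Step 1:
                   D          B
  I            2.369    0.07687
  C           0.1533   -0.07667
  E            2.522 2.0035e-04
  solve Keq expr → x = -0.07667; check Q = 3.1490e-05
Then remove 0.8013 M of D.
Step 2:
                   D          B
  I            1.721 2.0035e-04
  C       2.1410e-04 -1.0705e-04
  E            1.721 9.3296e-05
  solve Keq expr → x = -1.0705e-04; check Q = 3.1490e-05

Q₀ = 0.0137; Q > K (proceeds reverse)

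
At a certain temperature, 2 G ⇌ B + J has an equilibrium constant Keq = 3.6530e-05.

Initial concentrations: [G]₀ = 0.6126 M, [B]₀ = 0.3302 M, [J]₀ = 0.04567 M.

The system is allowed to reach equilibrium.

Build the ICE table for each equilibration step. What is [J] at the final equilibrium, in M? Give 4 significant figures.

Q₀ = 0.04018 vs Keq = 3.6530e-05 ⇒ Q>K, reverse
Step 1:
                    G           B           J
  Initial      0.6126      0.3302     0.04567
  Change      0.09121    -0.04561    -0.04561
  Equil        0.7038      0.2846  6.3583e-05
  solve Keq expr → x = -0.04561; check Q = 3.6530e-05

[J]_eq = 6.3583e-05 M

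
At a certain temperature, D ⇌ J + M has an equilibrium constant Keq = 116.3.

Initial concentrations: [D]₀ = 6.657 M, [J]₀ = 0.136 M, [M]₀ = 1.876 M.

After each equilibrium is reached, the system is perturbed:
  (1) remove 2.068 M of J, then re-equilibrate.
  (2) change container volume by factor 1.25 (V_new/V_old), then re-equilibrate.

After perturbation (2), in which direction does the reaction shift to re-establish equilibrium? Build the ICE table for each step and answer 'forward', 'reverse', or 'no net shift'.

Q₀ = 0.03833 vs Keq = 116.3 ⇒ Q<K, forward
Step 1:
                   D          J          M
  init         6.657      0.136      1.876
  Δ           -6.215      6.215      6.215
  eq          0.4419      6.351      8.091
  solve Keq expr → x = 6.215; check Q = 116.3
Then remove 2.068 M of J.
Step 2:
                   D          J          M
  init        0.4419      4.283      8.091
  Δ          -0.1299     0.1299     0.1299
  eq           0.312      4.413      8.221
  solve Keq expr → x = 0.1299; check Q = 116.3
Then change container volume by factor 1.25 (V_new/V_old).
Step 3:
                   D          J          M
  init        0.2496       3.53      6.577
  Δ          -0.0459     0.0459     0.0459
  eq          0.2037      3.576      6.623
  solve Keq expr → x = 0.0459; check Q = 116.3

Direction: forward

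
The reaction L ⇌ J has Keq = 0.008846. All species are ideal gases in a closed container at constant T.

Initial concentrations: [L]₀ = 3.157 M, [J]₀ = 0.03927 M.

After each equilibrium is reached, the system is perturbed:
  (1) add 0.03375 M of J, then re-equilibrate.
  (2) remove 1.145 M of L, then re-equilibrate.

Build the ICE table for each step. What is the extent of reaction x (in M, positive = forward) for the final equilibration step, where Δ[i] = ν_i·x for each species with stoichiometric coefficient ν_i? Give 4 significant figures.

x = -0.01004 M

Q₀ = 0.01244 vs Keq = 0.008846 ⇒ Q>K, reverse
Step 1:
                  L         J
  I           3.157   0.03927
  C         0.01124  -0.01124
  E           3.168   0.02803
  solve Keq expr → x = -0.01124; check Q = 0.008846
Then add 0.03375 M of J.
Step 2:
                  L         J
  I           3.168   0.06178
  C         0.03345  -0.03345
  E           3.202   0.02832
  solve Keq expr → x = -0.03345; check Q = 0.008846
Then remove 1.145 M of L.
Step 3:
                  L         J
  I           2.057   0.02832
  C         0.01004  -0.01004
  E           2.067   0.01828
  solve Keq expr → x = -0.01004; check Q = 0.008846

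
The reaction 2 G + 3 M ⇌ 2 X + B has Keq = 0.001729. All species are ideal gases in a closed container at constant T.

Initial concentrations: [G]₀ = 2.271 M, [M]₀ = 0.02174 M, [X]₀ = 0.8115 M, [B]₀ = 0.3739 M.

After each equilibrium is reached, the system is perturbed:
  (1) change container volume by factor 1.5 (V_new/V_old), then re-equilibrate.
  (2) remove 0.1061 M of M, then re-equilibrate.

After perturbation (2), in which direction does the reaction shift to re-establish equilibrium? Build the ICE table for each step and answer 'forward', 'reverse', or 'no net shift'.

Q₀ = 4646 vs Keq = 0.001729 ⇒ Q>K, reverse
Step 1:
                  G         M         X         B
  I           2.271   0.02174    0.8115    0.3739
  C          0.5386    0.8079   -0.5386   -0.2693
  E            2.81    0.8296    0.2729    0.1046
  solve Keq expr → x = -0.2693; check Q = 0.001729
Then change container volume by factor 1.5 (V_new/V_old).
Step 2:
                  G         M         X         B
  I           1.873    0.5531     0.182   0.06974
  C         0.02811   0.04217  -0.02811  -0.01406
  E           1.901    0.5952    0.1538   0.05569
  solve Keq expr → x = -0.01406; check Q = 0.001729
Then remove 0.1061 M of M.
Step 3:
                  G         M         X         B
  I           1.901    0.4891    0.1538   0.05569
  C         0.01754   0.02631  -0.01754 -0.008769
  E           1.919    0.5154    0.1363   0.04692
  solve Keq expr → x = -0.008769; check Q = 0.001729

Direction: reverse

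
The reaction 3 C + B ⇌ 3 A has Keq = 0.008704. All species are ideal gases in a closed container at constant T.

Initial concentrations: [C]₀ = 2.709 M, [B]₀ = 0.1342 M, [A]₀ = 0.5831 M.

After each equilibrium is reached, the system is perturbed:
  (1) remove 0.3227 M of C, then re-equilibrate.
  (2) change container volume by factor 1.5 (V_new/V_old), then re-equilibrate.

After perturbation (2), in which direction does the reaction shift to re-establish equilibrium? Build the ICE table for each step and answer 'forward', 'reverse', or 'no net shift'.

Direction: reverse

Q₀ = 0.07431 vs Keq = 0.008704 ⇒ Q>K, reverse
Step 1:
                  C         B         A
  I           2.709    0.1342    0.5831
  C          0.2249   0.07495   -0.2249
  E           2.934    0.2092    0.3582
  solve Keq expr → x = -0.07495; check Q = 0.008704
Then remove 0.3227 M of C.
Step 2:
                  C         B         A
  I           2.611    0.2092    0.3582
  C         0.03053   0.01018  -0.03053
  E           2.642    0.2193    0.3277
  solve Keq expr → x = -0.01018; check Q = 0.008704
Then change container volume by factor 1.5 (V_new/V_old).
Step 3:
                  C         B         A
  I           1.761    0.1462    0.2185
  C         0.02205  0.007349  -0.02205
  E           1.783    0.1536    0.1964
  solve Keq expr → x = -0.007349; check Q = 0.008704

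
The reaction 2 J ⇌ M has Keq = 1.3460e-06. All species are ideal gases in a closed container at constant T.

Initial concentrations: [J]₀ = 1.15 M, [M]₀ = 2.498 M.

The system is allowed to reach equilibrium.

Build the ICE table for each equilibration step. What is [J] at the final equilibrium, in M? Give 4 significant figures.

[J]_eq = 6.146 M

Q₀ = 1.889 vs Keq = 1.3460e-06 ⇒ Q>K, reverse
Step 1:
                   J          M
  I             1.15      2.498
  C            4.996     -2.498
  E            6.146 5.0841e-05
  solve Keq expr → x = -2.498; check Q = 1.3460e-06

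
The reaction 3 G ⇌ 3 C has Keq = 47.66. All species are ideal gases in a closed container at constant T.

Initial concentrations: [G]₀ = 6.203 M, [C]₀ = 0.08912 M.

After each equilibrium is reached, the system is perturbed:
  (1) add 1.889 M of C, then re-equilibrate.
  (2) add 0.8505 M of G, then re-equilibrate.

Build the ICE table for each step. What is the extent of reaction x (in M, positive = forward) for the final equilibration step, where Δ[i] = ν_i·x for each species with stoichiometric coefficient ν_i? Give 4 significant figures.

Q₀ = 2.9657e-06 vs Keq = 47.66 ⇒ Q<K, forward
Step 1:
                    G           C
  Initial       6.203     0.08912
  Change       -4.843       4.843
  Equil          1.36       4.932
  solve Keq expr → x = 1.614; check Q = 47.66
Then add 1.889 M of C.
Step 2:
                    G           C
  Initial        1.36       6.821
  Change       0.4084     -0.4084
  Equil         1.769       6.412
  solve Keq expr → x = -0.1361; check Q = 47.66
Then add 0.8505 M of G.
Step 3:
                    G           C
  Initial       2.619       6.412
  Change      -0.6666      0.6666
  Equil         1.953       7.079
  solve Keq expr → x = 0.2222; check Q = 47.66

x = 0.2222 M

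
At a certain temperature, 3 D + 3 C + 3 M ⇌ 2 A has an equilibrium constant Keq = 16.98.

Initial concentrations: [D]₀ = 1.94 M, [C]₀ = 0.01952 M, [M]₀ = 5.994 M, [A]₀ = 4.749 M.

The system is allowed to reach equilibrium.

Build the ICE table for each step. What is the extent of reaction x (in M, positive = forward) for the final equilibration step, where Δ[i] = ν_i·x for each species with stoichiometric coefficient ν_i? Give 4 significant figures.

Q₀ = 1928 vs Keq = 16.98 ⇒ Q>K, reverse
Step 1:
                   D          C          M          A
  init          1.94    0.01952      5.994      4.749
  Δ          0.07007    0.07007    0.07007   -0.04671
  eq            2.01    0.08959      6.064      4.702
  solve Keq expr → x = -0.02336; check Q = 16.98

x = -0.02336 M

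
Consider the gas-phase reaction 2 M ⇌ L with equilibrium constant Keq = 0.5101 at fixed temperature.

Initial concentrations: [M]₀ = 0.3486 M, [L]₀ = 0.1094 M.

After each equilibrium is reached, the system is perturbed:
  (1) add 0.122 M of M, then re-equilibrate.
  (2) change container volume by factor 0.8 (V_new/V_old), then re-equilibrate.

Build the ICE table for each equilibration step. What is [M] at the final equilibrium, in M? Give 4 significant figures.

[M]_eq = 0.5515 M

Q₀ = 0.9002 vs Keq = 0.5101 ⇒ Q>K, reverse
Step 1:
                   M          L
  Initial     0.3486     0.1094
  Change     0.05369   -0.02685
  Equil       0.4023    0.08255
  solve Keq expr → x = -0.02685; check Q = 0.5101
Then add 0.122 M of M.
Step 2:
                   M          L
  Initial     0.5243    0.08255
  Change    -0.05734    0.02867
  Equil        0.467     0.1112
  solve Keq expr → x = 0.02867; check Q = 0.5101
Then change container volume by factor 0.8 (V_new/V_old).
Step 3:
                   M          L
  Initial     0.5837      0.139
  Change    -0.03221    0.01611
  Equil       0.5515     0.1551
  solve Keq expr → x = 0.01611; check Q = 0.5101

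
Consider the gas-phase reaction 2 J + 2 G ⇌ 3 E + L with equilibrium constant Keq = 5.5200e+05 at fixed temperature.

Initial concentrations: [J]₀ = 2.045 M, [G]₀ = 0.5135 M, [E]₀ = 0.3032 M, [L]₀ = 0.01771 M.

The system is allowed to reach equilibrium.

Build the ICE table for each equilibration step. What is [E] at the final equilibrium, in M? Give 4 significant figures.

Q₀ = 4.4765e-04 vs Keq = 5.5200e+05 ⇒ Q<K, forward
Step 1:
                  J         G         E         L
  Initial     2.045    0.5135    0.3032   0.01771
  Change     -0.513    -0.513    0.7695    0.2565
  Equil       1.532 5.1111e-04     1.073    0.2742
  solve Keq expr → x = 0.2565; check Q = 5.5200e+05

[E]_eq = 1.073 M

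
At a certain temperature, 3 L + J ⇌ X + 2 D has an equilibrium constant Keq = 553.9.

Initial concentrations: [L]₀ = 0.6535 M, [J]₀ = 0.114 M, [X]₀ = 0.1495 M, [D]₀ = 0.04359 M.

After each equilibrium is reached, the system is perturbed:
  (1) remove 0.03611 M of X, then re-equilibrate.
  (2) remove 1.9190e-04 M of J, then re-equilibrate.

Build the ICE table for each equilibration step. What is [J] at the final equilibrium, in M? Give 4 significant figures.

[J]_eq = 9.4853e-04 M

Q₀ = 0.008928 vs Keq = 553.9 ⇒ Q<K, forward
Step 1:
                    L           J           X           D
  init         0.6535       0.114      0.1495     0.04359
  Δ           -0.3387     -0.1129      0.1129      0.2258
  eq           0.3148    0.001102      0.2624      0.2694
  solve Keq expr → x = 0.1129; check Q = 553.9
Then remove 0.03611 M of X.
Step 2:
                    L           J           X           D
  init         0.3148    0.001102      0.2263      0.2694
  Δ       -4.3507e-04 -1.4502e-04  1.4502e-04  2.9004e-04
  eq           0.3144  9.5690e-04      0.2264      0.2697
  solve Keq expr → x = 1.4502e-04; check Q = 553.9
Then remove 1.9190e-04 M of J.
Step 3:
                    L           J           X           D
  init         0.3144  7.6500e-04      0.2264      0.2697
  Δ        5.5059e-04  1.8353e-04 -1.8353e-04 -3.6706e-04
  eq           0.3149  9.4853e-04      0.2262      0.2693
  solve Keq expr → x = -1.8353e-04; check Q = 553.9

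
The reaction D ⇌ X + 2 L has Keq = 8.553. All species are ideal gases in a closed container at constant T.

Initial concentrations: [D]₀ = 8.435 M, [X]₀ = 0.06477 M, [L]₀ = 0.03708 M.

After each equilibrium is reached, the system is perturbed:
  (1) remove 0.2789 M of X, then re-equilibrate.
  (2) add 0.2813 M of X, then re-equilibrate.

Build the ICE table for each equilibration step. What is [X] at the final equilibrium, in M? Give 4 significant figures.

[X]_eq = 2.388 M

Q₀ = 1.0558e-05 vs Keq = 8.553 ⇒ Q<K, forward
Step 1:
                  D         X         L
  init        8.435   0.06477   0.03708
  Δ          -2.322     2.322     4.644
  eq          6.113     2.387     4.681
  solve Keq expr → x = 2.322; check Q = 8.553
Then remove 0.2789 M of X.
Step 2:
                  D         X         L
  init        6.113     2.108     4.681
  Δ        -0.08457   0.08457    0.1691
  eq          6.029     2.192      4.85
  solve Keq expr → x = 0.08457; check Q = 8.553
Then add 0.2813 M of X.
Step 3:
                  D         X         L
  init        6.029     2.474      4.85
  Δ         0.08527  -0.08527   -0.1705
  eq          6.114     2.388     4.679
  solve Keq expr → x = -0.08527; check Q = 8.553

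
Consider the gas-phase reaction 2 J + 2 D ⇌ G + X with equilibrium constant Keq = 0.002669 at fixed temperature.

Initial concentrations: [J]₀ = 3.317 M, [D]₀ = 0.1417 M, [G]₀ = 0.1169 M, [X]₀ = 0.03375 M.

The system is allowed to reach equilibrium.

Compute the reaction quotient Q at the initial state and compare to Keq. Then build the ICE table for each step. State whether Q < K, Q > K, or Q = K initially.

Q₀ = 0.01786; Q > K (proceeds reverse)

Q₀ = 0.01786 vs Keq = 0.002669 ⇒ Q>K, reverse
Step 1:
                  J         D         G         X
  I           3.317    0.1417    0.1169   0.03375
  C         0.04516   0.04516  -0.02258  -0.02258
  E           3.362    0.1869   0.09432   0.01117
  solve Keq expr → x = -0.02258; check Q = 0.002669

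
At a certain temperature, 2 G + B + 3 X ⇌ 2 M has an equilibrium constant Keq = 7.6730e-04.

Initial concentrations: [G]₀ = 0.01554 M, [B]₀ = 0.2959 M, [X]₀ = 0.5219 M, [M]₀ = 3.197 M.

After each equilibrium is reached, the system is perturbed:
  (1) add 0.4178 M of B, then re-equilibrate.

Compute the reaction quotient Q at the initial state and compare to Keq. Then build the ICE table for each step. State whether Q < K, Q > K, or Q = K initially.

Q₀ = 1.0062e+06 vs Keq = 7.6730e-04 ⇒ Q>K, reverse
Step 1:
                    G           B           X           M
  Initial     0.01554      0.2959      0.5219       3.197
  Change        2.463       1.231       3.694      -2.463
  Equil         2.478       1.527       4.216      0.7343
  solve Keq expr → x = -1.231; check Q = 7.6730e-04
Then add 0.4178 M of B.
Step 2:
                    G           B           X           M
  Initial       2.478       1.945       4.216      0.7343
  Change     -0.05054    -0.02527     -0.0758     0.05054
  Equil         2.428        1.92        4.14      0.7849
  solve Keq expr → x = 0.02527; check Q = 7.6730e-04

Q₀ = 1.0062e+06; Q > K (proceeds reverse)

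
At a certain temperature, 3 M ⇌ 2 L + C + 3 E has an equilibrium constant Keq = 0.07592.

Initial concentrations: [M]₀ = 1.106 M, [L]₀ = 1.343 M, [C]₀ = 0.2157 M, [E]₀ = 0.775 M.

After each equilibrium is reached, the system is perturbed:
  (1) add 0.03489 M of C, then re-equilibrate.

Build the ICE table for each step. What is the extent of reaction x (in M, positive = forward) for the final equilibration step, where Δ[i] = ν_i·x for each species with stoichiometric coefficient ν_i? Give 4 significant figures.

Q₀ = 0.1339 vs Keq = 0.07592 ⇒ Q>K, reverse
Step 1:
                    M           L           C           E
  Initial       1.106       1.343      0.2157       0.775
  Change      0.06096    -0.04064    -0.02032    -0.06096
  Equil         1.167       1.302      0.1954       0.714
  solve Keq expr → x = -0.02032; check Q = 0.07592
Then add 0.03489 M of C.
Step 2:
                    M           L           C           E
  Initial       1.167       1.302      0.2303       0.714
  Change      0.01767    -0.01178   -0.005889    -0.01767
  Equil         1.185       1.291      0.2244      0.6964
  solve Keq expr → x = -0.005889; check Q = 0.07592

x = -0.005889 M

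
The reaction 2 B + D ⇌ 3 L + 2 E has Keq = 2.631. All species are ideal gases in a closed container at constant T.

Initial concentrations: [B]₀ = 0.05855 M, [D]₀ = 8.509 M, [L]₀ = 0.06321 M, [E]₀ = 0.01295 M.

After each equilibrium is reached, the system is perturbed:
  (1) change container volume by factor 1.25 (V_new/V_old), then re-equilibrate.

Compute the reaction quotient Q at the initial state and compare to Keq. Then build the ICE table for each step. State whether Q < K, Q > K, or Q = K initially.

Q₀ = 1.4520e-06; Q < K (proceeds forward)

Q₀ = 1.4520e-06 vs Keq = 2.631 ⇒ Q<K, forward
Step 1:
                    B           D           L           E
  init        0.05855       8.509     0.06321     0.01295
  Δ          -0.05768    -0.02884     0.08653     0.05768
  eq       8.6643e-04        8.48      0.1497     0.07063
  solve Keq expr → x = 0.02884; check Q = 2.631
Then change container volume by factor 1.25 (V_new/V_old).
Step 2:
                    B           D           L           E
  init     6.9315e-04       6.784      0.1198     0.05651
  Δ       -1.3587e-04 -6.7937e-05  2.0381e-04  1.3587e-04
  eq       5.5727e-04       6.784        0.12     0.05664
  solve Keq expr → x = 6.7937e-05; check Q = 2.631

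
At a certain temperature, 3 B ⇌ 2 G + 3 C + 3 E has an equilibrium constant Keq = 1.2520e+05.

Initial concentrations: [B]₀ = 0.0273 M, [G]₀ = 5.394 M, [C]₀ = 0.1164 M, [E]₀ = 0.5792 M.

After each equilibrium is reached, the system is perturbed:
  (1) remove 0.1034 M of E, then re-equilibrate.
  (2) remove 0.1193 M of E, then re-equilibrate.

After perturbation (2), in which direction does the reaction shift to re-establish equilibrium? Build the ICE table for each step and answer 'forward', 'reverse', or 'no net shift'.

Q₀ = 438.2 vs Keq = 1.2520e+05 ⇒ Q<K, forward
Step 1:
                    B           G           C           E
  I            0.0273       5.394      0.1164      0.5792
  C          -0.02217     0.01478     0.02217     0.02217
  E          0.005133       5.409      0.1386      0.6014
  solve Keq expr → x = 0.007389; check Q = 1.2520e+05
Then remove 0.1034 M of E.
Step 2:
                    B           G           C           E
  I          0.005133       5.409      0.1386       0.498
  C       -8.4887e-04  5.6592e-04  8.4887e-04  8.4887e-04
  E          0.004284       5.409      0.1394      0.4988
  solve Keq expr → x = 2.8296e-04; check Q = 1.2520e+05
Then remove 0.1193 M of E.
Step 3:
                    B           G           C           E
  I          0.004284       5.409      0.1394      0.3795
  C       -9.9246e-04  6.6164e-04  9.9246e-04  9.9246e-04
  E          0.003291        5.41      0.1404      0.3805
  solve Keq expr → x = 3.3082e-04; check Q = 1.2520e+05

Direction: forward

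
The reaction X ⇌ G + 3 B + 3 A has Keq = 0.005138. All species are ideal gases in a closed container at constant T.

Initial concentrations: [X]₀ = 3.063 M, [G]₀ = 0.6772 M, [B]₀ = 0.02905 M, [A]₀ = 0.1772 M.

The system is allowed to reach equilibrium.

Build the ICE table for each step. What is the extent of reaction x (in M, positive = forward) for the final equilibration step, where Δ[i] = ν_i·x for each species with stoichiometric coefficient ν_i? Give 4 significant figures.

Q₀ = 3.0158e-08 vs Keq = 0.005138 ⇒ Q<K, forward
Step 1:
                    X           G           B           A
  I             3.063      0.6772     0.02905      0.1772
  C           -0.1387      0.1387      0.4161      0.4161
  E             2.924      0.8159      0.4451      0.5933
  solve Keq expr → x = 0.1387; check Q = 0.005138

x = 0.1387 M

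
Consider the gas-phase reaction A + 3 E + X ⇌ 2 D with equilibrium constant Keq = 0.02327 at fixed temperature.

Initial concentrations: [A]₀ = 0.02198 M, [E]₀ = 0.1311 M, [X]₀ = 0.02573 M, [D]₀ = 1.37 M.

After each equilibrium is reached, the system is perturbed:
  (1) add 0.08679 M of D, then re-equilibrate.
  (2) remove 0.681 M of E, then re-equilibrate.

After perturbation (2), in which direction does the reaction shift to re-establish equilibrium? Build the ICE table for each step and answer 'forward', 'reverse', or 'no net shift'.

Q₀ = 1.4729e+06 vs Keq = 0.02327 ⇒ Q>K, reverse
Step 1:
                  A         E         X         D
  Initial   0.02198    0.1311   0.02573      1.37
  Change     0.5713     1.714    0.5713    -1.143
  Equil      0.5932     1.845     0.597    0.2275
  solve Keq expr → x = -0.5713; check Q = 0.02327
Then add 0.08679 M of D.
Step 2:
                  A         E         X         D
  Initial    0.5932     1.845     0.597    0.3143
  Change    0.02921   0.08763   0.02921  -0.05842
  Equil      0.6224     1.933    0.6262    0.2559
  solve Keq expr → x = -0.02921; check Q = 0.02327
Then remove 0.681 M of E.
Step 3:
                  A         E         X         D
  Initial    0.6224     1.252    0.6262    0.2559
  Change     0.0447    0.1341    0.0447   -0.0894
  Equil      0.6671     1.386    0.6709    0.1665
  solve Keq expr → x = -0.0447; check Q = 0.02327

Direction: reverse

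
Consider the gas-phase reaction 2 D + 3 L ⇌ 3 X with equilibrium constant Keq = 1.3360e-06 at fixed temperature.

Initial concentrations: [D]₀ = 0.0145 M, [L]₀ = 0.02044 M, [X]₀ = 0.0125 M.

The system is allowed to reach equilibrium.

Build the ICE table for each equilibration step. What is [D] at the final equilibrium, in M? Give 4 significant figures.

[D]_eq = 0.02281 M

Q₀ = 1088 vs Keq = 1.3360e-06 ⇒ Q>K, reverse
Step 1:
                    D           L           X
  init         0.0145     0.02044      0.0125
  Δ          0.008314     0.01247    -0.01247
  eq          0.02281     0.03291  2.9157e-05
  solve Keq expr → x = -0.004157; check Q = 1.3360e-06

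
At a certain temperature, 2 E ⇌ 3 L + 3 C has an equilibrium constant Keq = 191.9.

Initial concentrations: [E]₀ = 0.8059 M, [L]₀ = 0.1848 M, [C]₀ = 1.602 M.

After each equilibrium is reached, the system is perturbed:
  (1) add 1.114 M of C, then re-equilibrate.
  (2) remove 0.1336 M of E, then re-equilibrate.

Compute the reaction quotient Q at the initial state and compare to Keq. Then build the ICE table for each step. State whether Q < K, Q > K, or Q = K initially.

Q₀ = 0.03995 vs Keq = 191.9 ⇒ Q<K, forward
Step 1:
                    E           L           C
  I            0.8059      0.1848       1.602
  C           -0.5387      0.8081      0.8081
  E            0.2672      0.9929        2.41
  solve Keq expr → x = 0.2694; check Q = 191.9
Then add 1.114 M of C.
Step 2:
                    E           L           C
  I            0.2672      0.9929       3.524
  C            0.0903     -0.1355     -0.1355
  E            0.3575      0.8574       3.389
  solve Keq expr → x = -0.04515; check Q = 191.9
Then remove 0.1336 M of E.
Step 3:
                    E           L           C
  I            0.2239      0.8574       3.389
  C           0.06334    -0.09501    -0.09501
  E            0.2872      0.7624       3.294
  solve Keq expr → x = -0.03167; check Q = 191.9

Q₀ = 0.03995; Q < K (proceeds forward)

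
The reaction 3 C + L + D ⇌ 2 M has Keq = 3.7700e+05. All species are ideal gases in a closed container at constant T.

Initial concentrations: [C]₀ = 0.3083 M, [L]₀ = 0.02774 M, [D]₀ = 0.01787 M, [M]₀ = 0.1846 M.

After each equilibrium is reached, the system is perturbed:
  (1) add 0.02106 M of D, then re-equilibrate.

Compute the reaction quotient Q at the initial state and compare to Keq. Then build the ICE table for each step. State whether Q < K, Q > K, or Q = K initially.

Q₀ = 2346; Q < K (proceeds forward)

Q₀ = 2346 vs Keq = 3.7700e+05 ⇒ Q<K, forward
Step 1:
                    C           L           D           M
  I            0.3083     0.02774     0.01787      0.1846
  C          -0.05148    -0.01716    -0.01716     0.03432
  E            0.2568     0.01058  7.0941e-04      0.2189
  solve Keq expr → x = 0.01716; check Q = 3.7700e+05
Then add 0.02106 M of D.
Step 2:
                    C           L           D           M
  I            0.2568     0.01058     0.02177      0.2189
  C          -0.02863   -0.009545   -0.009545     0.01909
  E            0.2282    0.001035     0.01222       0.238
  solve Keq expr → x = 0.009545; check Q = 3.7700e+05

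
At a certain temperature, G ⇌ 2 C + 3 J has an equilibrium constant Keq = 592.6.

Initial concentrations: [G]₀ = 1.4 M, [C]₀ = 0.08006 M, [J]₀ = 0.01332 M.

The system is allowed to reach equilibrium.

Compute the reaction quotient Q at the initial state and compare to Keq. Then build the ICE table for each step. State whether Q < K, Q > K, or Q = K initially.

Q₀ = 1.0820e-08 vs Keq = 592.6 ⇒ Q<K, forward
Step 1:
                    G           C           J
  I               1.4     0.08006     0.01332
  C            -1.092       2.184       3.276
  E            0.3079       2.264        3.29
  solve Keq expr → x = 1.092; check Q = 592.6

Q₀ = 1.0820e-08; Q < K (proceeds forward)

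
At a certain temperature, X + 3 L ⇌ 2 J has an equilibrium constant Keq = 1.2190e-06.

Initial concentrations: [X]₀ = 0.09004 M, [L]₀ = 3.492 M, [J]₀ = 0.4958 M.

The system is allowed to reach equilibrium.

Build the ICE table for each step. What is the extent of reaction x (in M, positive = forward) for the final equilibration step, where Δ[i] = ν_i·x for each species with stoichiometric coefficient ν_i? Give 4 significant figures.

x = -0.2451 M

Q₀ = 0.06411 vs Keq = 1.2190e-06 ⇒ Q>K, reverse
Step 1:
                    X           L           J
  I           0.09004       3.492      0.4958
  C            0.2451      0.7354     -0.4902
  E            0.3352       4.227    0.005556
  solve Keq expr → x = -0.2451; check Q = 1.2190e-06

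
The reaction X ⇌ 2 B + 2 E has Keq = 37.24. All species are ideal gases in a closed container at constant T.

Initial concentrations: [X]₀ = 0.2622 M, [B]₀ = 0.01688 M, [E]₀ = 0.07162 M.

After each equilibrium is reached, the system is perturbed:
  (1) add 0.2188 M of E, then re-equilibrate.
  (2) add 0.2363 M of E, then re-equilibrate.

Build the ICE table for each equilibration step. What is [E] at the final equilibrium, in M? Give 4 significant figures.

[E]_eq = 1.035 M

Q₀ = 5.5742e-06 vs Keq = 37.24 ⇒ Q<K, forward
Step 1:
                    X           B           E
  Initial      0.2622     0.01688     0.07162
  Change      -0.2595       0.519       0.519
  Equil       0.00269      0.5359      0.5906
  solve Keq expr → x = 0.2595; check Q = 37.24
Then add 0.2188 M of E.
Step 2:
                    X           B           E
  Initial     0.00269      0.5359      0.8094
  Change     0.002224   -0.004449   -0.004449
  Equil      0.004915      0.5315       0.805
  solve Keq expr → x = -0.002224; check Q = 37.24
Then add 0.2363 M of E.
Step 3:
                    X           B           E
  Initial    0.004915      0.5315       1.041
  Change     0.003029   -0.006058   -0.006058
  Equil      0.007944      0.5254       1.035
  solve Keq expr → x = -0.003029; check Q = 37.24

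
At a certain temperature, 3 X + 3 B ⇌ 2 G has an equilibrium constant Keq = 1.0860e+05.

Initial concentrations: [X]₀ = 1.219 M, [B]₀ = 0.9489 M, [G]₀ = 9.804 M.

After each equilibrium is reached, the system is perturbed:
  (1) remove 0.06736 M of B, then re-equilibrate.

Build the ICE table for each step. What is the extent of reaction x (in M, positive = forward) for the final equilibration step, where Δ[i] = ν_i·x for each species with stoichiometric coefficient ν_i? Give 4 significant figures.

x = -0.016 M

Q₀ = 62.11 vs Keq = 1.0860e+05 ⇒ Q<K, forward
Step 1:
                  X         B         G
  Initial     1.219    0.9489     9.804
  Change    -0.7412   -0.7412    0.4942
  Equil      0.4778    0.2077      10.3
  solve Keq expr → x = 0.2471; check Q = 1.0860e+05
Then remove 0.06736 M of B.
Step 2:
                  X         B         G
  Initial    0.4778    0.1403      10.3
  Change    0.04801   0.04801  -0.03201
  Equil      0.5258    0.1883     10.27
  solve Keq expr → x = -0.016; check Q = 1.0860e+05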